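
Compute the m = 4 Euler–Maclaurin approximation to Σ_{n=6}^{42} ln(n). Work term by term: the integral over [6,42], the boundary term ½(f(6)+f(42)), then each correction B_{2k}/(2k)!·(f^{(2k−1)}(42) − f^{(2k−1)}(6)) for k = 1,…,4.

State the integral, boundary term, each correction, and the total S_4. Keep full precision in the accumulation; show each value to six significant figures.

∫_6^42 ln(x) dx evaluates to 110.232.
Endpoint term: (f(6) + f(42))/2 = (1.79176 + 3.73767)/2 = 2.76471.
Running total after boundary: 112.996.
Correction k=1: B_{2}/2! · (f^{(1)}(42) − f^{(1)}(6)) = 1/12 · (0.0238095 − 0.166667) = -0.0119048.
Running total after k=1: 112.984.
Correction k=2: B_{4}/4! · (f^{(3)}(42) − f^{(3)}(6)) = −1/720 · (2.69949e-05 − 0.00925926) = 1.28226e-05.
Running total after k=2: 112.984.
Correction k=3: B_{6}/6! · (f^{(5)}(42) − f^{(5)}(6)) = 1/30240 · (1.83639e-07 − 0.00308642) = -1.02058e-07.
Running total after k=3: 112.984.
Correction k=4: B_{8}/8! · (f^{(7)}(42) − f^{(7)}(6)) = −1/1209600 · (3.12311e-09 − 0.00257202) = 2.12633e-09.

S_4 ≈ 112.984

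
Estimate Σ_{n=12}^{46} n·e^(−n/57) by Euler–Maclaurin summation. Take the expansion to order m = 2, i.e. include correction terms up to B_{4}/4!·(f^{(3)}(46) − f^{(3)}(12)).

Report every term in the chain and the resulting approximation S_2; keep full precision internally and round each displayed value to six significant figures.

S_2 ≈ 581.865

∫_12^46 x·e^(−x/57) dx evaluates to 566.788.
Boundary: ½(f(12) + f(46)) = ½(9.72189 + 20.5246) = 15.1232.
Integral + boundary = 581.911.
k=1: B_{2}/(2)! × [f^{(1)}(46) − f^{(1)}(12)] = 1/12 × (0.0861062 − 0.639598) = -0.0461243.
After k=1: 581.865.
k=2: B_{4}/(4)! × [f^{(3)}(46) − f^{(3)}(12)] = −1/720 × (0.000301163 − 0.000695572) = 5.47790e-07.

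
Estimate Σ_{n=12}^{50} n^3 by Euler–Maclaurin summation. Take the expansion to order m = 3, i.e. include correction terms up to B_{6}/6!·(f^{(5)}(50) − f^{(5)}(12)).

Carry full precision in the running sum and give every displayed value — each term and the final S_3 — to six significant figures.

S_3 ≈ 1.62127e+06

The integral term ∫_12^50 x^3 dx = 1.55732e+06.
½[f(12) + f(50)] = ½[1728.00 + 125000] = 63364.0.
So far: 1.62068e+06.
Correction k=1: B_{2}/2! · (f^{(1)}(50) − f^{(1)}(12)) = 1/12 · (7500.00 − 432.000) = 589.000.
Partial sum through k=1: 1.62127e+06.
Correction k=2: B_{4}/4! · (f^{(3)}(50) − f^{(3)}(12)) = −1/720 · (6.00000 − 6.00000) = 0.00000.
Partial sum through k=2: 1.62127e+06.
Correction k=3: B_{6}/6! · (f^{(5)}(50) − f^{(5)}(12)) = 1/30240 · (0.00000 − 0.00000) = 0.00000.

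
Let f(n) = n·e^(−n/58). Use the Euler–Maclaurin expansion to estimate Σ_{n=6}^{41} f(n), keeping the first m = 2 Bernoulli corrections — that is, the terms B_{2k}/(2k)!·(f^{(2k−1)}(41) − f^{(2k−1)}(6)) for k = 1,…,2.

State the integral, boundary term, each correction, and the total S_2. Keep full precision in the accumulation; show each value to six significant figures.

Integral: ∫_6^41 x·e^(−x/58) dx = 515.399.
Boundary: ½(f(6) + f(41)) = ½(5.41034 + 20.2201) = 12.8152.
So far: 528.214.
k=1: B_{2}/(2)! × [f^{(1)}(41) − f^{(1)}(6)] = 1/12 × (0.144551 − 0.808441) = -0.0553242.
Partial sum through k=1: 528.159.
k=2: B_{4}/(4)! × [f^{(3)}(41) − f^{(3)}(6)] = −1/720 × (0.000336176 − 0.000776423) = 6.11454e-07.

S_2 ≈ 528.159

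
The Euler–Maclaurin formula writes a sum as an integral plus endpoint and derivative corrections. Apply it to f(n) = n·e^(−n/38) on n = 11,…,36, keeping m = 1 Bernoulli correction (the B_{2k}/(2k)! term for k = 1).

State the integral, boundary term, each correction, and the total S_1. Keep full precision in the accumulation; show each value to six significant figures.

S_1 ≈ 314.674

The integral term ∫_11^36 x·e^(−x/38) dx = 303.619.
Boundary: ½(f(11) + f(36)) = ½(8.23523 + 13.9594) = 11.0973.
Integral + boundary = 314.716.
k=1: B_{2}/(2)! × [f^{(1)}(36) − f^{(1)}(11)] = 1/12 × (0.0204084 − 0.531941) = -0.0426277.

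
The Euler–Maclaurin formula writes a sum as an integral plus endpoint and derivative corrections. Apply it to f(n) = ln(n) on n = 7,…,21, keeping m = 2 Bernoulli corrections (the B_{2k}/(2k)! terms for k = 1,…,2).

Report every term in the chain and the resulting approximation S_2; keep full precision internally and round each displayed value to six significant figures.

The integral term ∫_7^21 ln(x) dx = 36.3136.
½[f(7) + f(21)] = ½[1.94591 + 3.04452] = 2.49522.
Running total after boundary: 38.8088.
k=1: B_{2}/(2)! × [f^{(1)}(21) − f^{(1)}(7)] = 1/12 × (0.0476190 − 0.142857) = -0.00793651.
After k=1: 38.8009.
k=2: B_{4}/(4)! × [f^{(3)}(21) − f^{(3)}(7)] = −1/720 × (0.000215959 − 0.00583090) = 7.79853e-06.

S_2 ≈ 38.8009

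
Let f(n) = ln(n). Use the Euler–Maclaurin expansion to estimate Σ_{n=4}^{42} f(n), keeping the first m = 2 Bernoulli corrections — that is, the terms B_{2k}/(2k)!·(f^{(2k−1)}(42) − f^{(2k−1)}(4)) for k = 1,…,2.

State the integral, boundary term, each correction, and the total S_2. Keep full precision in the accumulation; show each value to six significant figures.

∫_4^42 ln(x) dx evaluates to 113.437.
Boundary: ½(f(4) + f(42)) = ½(1.38629 + 3.73767) = 2.56198.
Integral + boundary = 115.999.
k=1: B_{2}/(2)! × [f^{(1)}(42) − f^{(1)}(4)] = 1/12 × (0.0238095 − 0.250000) = -0.0188492.
After k=1: 115.980.
k=2: B_{4}/(4)! × [f^{(3)}(42) − f^{(3)}(4)] = −1/720 × (2.69949e-05 − 0.0312500) = 4.33653e-05.

S_2 ≈ 115.980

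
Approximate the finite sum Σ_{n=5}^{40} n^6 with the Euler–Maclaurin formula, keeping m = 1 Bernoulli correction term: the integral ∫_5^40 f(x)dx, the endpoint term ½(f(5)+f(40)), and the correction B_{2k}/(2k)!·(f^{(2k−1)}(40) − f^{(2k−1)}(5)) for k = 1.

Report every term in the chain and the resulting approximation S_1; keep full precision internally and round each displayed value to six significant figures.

The integral term ∫_5^40 x^6 dx = 2.34057e+10.
Endpoint term: (f(5) + f(40))/2 = (15625.0 + 4.09600e+09)/2 = 2.04801e+09.
Running total after boundary: 2.54537e+10.
Correction k=1: B_{2}/2! · (f^{(1)}(40) − f^{(1)}(5)) = 1/12 · (6.14400e+08 − 18750.0) = 5.11984e+07.

S_1 ≈ 2.55049e+10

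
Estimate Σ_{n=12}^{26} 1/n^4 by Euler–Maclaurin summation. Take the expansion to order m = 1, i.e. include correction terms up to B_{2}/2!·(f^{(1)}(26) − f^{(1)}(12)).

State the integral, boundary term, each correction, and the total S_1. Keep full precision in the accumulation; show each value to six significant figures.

S_1 ≈ 0.000200454

∫_12^26 1/x^4 dx evaluates to 0.000173936.
½[f(12) + f(26)] = ½[4.82253e-05 + 2.18830e-06] = 2.52068e-05.
So far: 0.000199143.
Order-1 term: 1/12 · (-3.36661e-07 − (-1.60751e-05)) = 1.31154e-06.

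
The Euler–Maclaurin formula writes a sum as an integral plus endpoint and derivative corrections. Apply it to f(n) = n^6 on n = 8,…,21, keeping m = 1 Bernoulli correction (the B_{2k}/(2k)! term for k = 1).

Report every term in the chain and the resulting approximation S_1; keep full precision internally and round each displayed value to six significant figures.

S_1 ≈ 3.02039e+08

Integral: ∫_8^21 x^6 dx = 2.56999e+08.
½[f(8) + f(21)] = ½[262144 + 8.57661e+07] = 4.30141e+07.
Running total after boundary: 3.00013e+08.
Order-1 term: 1/12 · (2.45046e+07 − 196608) = 2.02567e+06.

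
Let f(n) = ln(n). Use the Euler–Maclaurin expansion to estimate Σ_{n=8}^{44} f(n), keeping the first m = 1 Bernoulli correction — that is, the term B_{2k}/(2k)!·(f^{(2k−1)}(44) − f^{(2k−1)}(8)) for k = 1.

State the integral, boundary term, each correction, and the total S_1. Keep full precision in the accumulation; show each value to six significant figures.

∫_8^44 ln(x) dx evaluates to 113.869.
Boundary: ½(f(8) + f(44)) = ½(2.07944 + 3.78419) = 2.93182.
So far: 116.801.
Correction k=1: B_{2}/2! · (f^{(1)}(44) − f^{(1)}(8)) = 1/12 · (0.0227273 − 0.125000) = -0.00852273.

S_1 ≈ 116.792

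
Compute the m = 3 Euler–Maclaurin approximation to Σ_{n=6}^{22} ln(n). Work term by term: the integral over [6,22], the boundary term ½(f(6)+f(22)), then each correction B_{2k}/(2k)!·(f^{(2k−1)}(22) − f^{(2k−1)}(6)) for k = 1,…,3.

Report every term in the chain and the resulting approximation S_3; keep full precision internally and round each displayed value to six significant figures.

S_3 ≈ 43.6837

The integral term ∫_6^22 ln(x) dx = 41.2524.
Endpoint term: (f(6) + f(22))/2 = (1.79176 + 3.09104)/2 = 2.44140.
Integral + boundary = 43.6938.
Correction k=1: B_{2}/2! · (f^{(1)}(22) − f^{(1)}(6)) = 1/12 · (0.0454545 − 0.166667) = -0.0101010.
Partial sum through k=1: 43.6837.
Correction k=2: B_{4}/4! · (f^{(3)}(22) − f^{(3)}(6)) = −1/720 · (0.000187829 − 0.00925926) = 1.25992e-05.
Partial sum through k=2: 43.6837.
Correction k=3: B_{6}/6! · (f^{(5)}(22) − f^{(5)}(6)) = 1/30240 · (4.65691e-06 − 0.00308642) = -1.01910e-07.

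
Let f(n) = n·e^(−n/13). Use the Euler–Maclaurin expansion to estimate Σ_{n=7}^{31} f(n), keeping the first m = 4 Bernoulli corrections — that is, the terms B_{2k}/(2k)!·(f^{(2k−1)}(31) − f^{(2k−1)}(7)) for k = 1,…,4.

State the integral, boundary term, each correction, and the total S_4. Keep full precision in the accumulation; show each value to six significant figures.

∫_7^31 x·e^(−x/13) dx evaluates to 99.0527.
Boundary: ½(f(7) + f(31)) = ½(4.08552 + 2.85586) = 3.47069.
Running total after boundary: 102.523.
k=1: B_{2}/(2)! × [f^{(1)}(31) − f^{(1)}(7)] = 1/12 × (-0.127557 − 0.269375) = -0.0330776.
After k=1: 102.490.
k=2: B_{4}/(4)! × [f^{(3)}(31) − f^{(3)}(7)] = −1/720 × (0.000335455 − 0.00850098) = 1.13410e-05.
After k=2: 102.490.
k=3: B_{6}/(6)! × [f^{(5)}(31) − f^{(5)}(7)] = 1/30240 × (8.43601e-06 − 9.11718e-05) = -2.73597e-09.
After k=3: 102.490.
k=4: B_{8}/(8)! × [f^{(7)}(31) − f^{(7)}(7)] = −1/1209600 × (8.80892e-08 − 7.81313e-07) = 5.73102e-13.

S_4 ≈ 102.490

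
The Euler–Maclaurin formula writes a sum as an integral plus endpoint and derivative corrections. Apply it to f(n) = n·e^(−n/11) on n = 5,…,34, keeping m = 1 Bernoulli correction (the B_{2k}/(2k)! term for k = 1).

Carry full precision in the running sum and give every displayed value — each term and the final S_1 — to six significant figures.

The integral term ∫_5^34 x·e^(−x/11) dx = 89.2106.
Boundary: ½(f(5) + f(34)) = ½(3.17368 + 1.54566) = 2.35967.
Integral + boundary = 91.5703.
Correction k=1: B_{2}/2! · (f^{(1)}(34) − f^{(1)}(5)) = 1/12 · (-0.0950540 − 0.346220) = -0.0367728.

S_1 ≈ 91.5335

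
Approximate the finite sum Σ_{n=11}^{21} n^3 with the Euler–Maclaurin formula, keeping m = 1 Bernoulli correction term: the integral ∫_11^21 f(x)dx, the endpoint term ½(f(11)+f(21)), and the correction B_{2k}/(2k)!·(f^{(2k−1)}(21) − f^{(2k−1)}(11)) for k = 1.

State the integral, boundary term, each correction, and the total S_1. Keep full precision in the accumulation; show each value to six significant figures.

Integral: ∫_11^21 x^3 dx = 44960.0.
Boundary: ½(f(11) + f(21)) = ½(1331.00 + 9261.00) = 5296.00.
Integral + boundary = 50256.0.
k=1: B_{2}/(2)! × [f^{(1)}(21) − f^{(1)}(11)] = 1/12 × (1323.00 − 363.000) = 80.0000.

S_1 ≈ 50336.0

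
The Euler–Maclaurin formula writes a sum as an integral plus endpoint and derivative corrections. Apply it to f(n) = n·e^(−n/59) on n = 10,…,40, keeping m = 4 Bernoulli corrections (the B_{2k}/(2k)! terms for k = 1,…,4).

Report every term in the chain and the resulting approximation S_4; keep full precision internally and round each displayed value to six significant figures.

The integral term ∫_10^40 x·e^(−x/59) dx = 471.132.
Endpoint term: (f(10) + f(40))/2 = (8.44094 + 20.3059)/2 = 14.3734.
Integral + boundary = 485.505.
Correction k=1: B_{2}/2! · (f^{(1)}(40) − f^{(1)}(10)) = 1/12 · (0.163480 − 0.701027) = -0.0447956.
After k=1: 485.460.
Correction k=2: B_{4}/4! · (f^{(3)}(40) − f^{(3)}(10)) = −1/720 · (0.000338632 − 0.000686359) = 4.82954e-07.
After k=2: 485.460.
Correction k=3: B_{6}/6! · (f^{(5)}(40) − f^{(5)}(10)) = 1/30240 · (1.81069e-07 − 3.36493e-07) = -5.13968e-12.
After k=3: 485.460.
Correction k=4: B_{8}/8! · (f^{(7)}(40) − f^{(7)}(10)) = −1/1209600 · (7.60865e-11 − 1.36688e-10) = 5.01008e-17.

S_4 ≈ 485.460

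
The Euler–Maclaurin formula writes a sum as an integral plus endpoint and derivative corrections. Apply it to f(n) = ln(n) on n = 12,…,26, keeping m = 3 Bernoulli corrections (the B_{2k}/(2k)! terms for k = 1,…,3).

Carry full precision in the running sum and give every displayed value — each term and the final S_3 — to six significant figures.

S_3 ≈ 43.7594

The integral term ∫_12^26 ln(x) dx = 40.8916.
Boundary: ½(f(12) + f(26)) = ½(2.48491 + 3.25810) = 2.87150.
Running total after boundary: 43.7631.
Correction k=1: B_{2}/2! · (f^{(1)}(26) − f^{(1)}(12)) = 1/12 · (0.0384615 − 0.0833333) = -0.00373932.
Partial sum through k=1: 43.7594.
Correction k=2: B_{4}/4! · (f^{(3)}(26) − f^{(3)}(12)) = −1/720 · (0.000113792 − 0.00115741) = 1.44947e-06.
Partial sum through k=2: 43.7594.
Correction k=3: B_{6}/6! · (f^{(5)}(26) − f^{(5)}(12)) = 1/30240 · (2.01997e-06 − 9.64506e-05) = -3.12271e-09.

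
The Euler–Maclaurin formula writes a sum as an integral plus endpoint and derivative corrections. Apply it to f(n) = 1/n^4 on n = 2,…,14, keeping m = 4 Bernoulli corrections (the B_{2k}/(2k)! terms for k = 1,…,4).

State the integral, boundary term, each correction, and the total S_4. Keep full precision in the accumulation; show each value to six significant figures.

Integral: ∫_2^14 1/x^4 dx = 0.0415452.
½[f(2) + f(14)] = ½[0.0625000 + 2.60308e-05] = 0.0312630.
Integral + boundary = 0.0728082.
Order-1 term: 1/12 · (-7.43738e-06 − (-0.125000)) = 0.0104160.
Running total after k=1: 0.0832243.
Order-2 term: −1/720 · (-1.13837e-06 − (-0.937500)) = -0.00130208.
Running total after k=2: 0.0819222.
Order-3 term: 1/30240 · (-3.25250e-07 − (-13.1250)) = 0.000434028.
Running total after k=3: 0.0823562.
Order-4 term: −1/1209600 · (-1.49349e-07 − (-295.312)) = -0.000244141.

S_4 ≈ 0.0821121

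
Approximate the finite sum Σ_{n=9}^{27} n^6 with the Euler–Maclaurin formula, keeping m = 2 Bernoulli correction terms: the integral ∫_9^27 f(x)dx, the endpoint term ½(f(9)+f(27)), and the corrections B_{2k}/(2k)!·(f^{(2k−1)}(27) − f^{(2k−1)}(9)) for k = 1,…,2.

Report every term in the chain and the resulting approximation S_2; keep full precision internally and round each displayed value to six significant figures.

Integral: ∫_9^27 x^6 dx = 1.49365e+09.
Boundary: ½(f(9) + f(27)) = ½(531441 + 3.87420e+08) = 1.93976e+08.
Running total after boundary: 1.68763e+09.
Order-1 term: 1/12 · (8.60934e+07 − 354294) = 7.14493e+06.
After k=1: 1.69477e+09.
Order-2 term: −1/720 · (2.36196e+06 − 87480.0) = -3159.00.

S_2 ≈ 1.69477e+09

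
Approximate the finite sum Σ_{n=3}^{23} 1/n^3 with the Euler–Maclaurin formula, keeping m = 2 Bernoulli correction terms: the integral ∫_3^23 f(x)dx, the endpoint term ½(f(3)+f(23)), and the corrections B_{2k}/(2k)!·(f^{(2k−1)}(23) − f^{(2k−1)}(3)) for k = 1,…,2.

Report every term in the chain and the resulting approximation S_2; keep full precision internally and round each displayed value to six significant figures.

Integral: ∫_3^23 1/x^3 dx = 0.0546104.
Endpoint term: (f(3) + f(23))/2 = (0.0370370 + 8.21895e-05)/2 = 0.0185596.
Running total after boundary: 0.0731700.
Correction k=1: B_{2}/2! · (f^{(1)}(23) − f^{(1)}(3)) = 1/12 · (-1.07204e-05 − (-0.0370370)) = 0.00308553.
Running total after k=1: 0.0762555.
Correction k=2: B_{4}/4! · (f^{(3)}(23) − f^{(3)}(3)) = −1/720 · (-4.05307e-07 − (-0.0823045)) = -0.000114311.

S_2 ≈ 0.0761412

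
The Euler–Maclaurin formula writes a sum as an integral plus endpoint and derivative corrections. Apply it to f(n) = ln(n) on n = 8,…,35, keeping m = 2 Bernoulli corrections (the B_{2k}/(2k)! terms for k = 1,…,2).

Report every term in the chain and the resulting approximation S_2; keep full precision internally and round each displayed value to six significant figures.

S_2 ≈ 83.6110

The integral term ∫_8^35 ln(x) dx = 80.8016.
½[f(8) + f(35)] = ½[2.07944 + 3.55535] = 2.81739.
Running total after boundary: 83.6190.
Order-1 term: 1/12 · (0.0285714 − 0.125000) = -0.00803571.
Partial sum through k=1: 83.6110.
Order-2 term: −1/720 · (4.66472e-05 − 0.00390625) = 5.36056e-06.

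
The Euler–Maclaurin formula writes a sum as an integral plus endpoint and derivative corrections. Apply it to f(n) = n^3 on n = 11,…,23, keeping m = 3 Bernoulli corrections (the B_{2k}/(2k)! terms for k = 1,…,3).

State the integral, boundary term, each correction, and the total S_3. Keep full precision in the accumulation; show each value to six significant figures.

S_3 ≈ 73151.0

The integral term ∫_11^23 x^3 dx = 66300.0.
Boundary: ½(f(11) + f(23)) = ½(1331.00 + 12167.0) = 6749.00.
Running total after boundary: 73049.0.
Order-1 term: 1/12 · (1587.00 − 363.000) = 102.000.
Partial sum through k=1: 73151.0.
Order-2 term: −1/720 · (6.00000 − 6.00000) = 0.00000.
Partial sum through k=2: 73151.0.
Order-3 term: 1/30240 · (0.00000 − 0.00000) = 0.00000.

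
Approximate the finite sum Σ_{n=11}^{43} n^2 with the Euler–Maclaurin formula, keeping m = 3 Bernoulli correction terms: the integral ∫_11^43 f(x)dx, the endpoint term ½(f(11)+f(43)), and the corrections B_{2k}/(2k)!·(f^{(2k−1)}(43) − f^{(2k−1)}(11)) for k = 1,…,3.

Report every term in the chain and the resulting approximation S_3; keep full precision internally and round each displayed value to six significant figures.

S_3 ≈ 27049.0

The integral term ∫_11^43 x^2 dx = 26058.7.
½[f(11) + f(43)] = ½[121.000 + 1849.00] = 985.000.
So far: 27043.7.
k=1: B_{2}/(2)! × [f^{(1)}(43) − f^{(1)}(11)] = 1/12 × (86.0000 − 22.0000) = 5.33333.
Running total after k=1: 27049.0.
k=2: B_{4}/(4)! × [f^{(3)}(43) − f^{(3)}(11)] = −1/720 × (0.00000 − 0.00000) = 0.00000.
Running total after k=2: 27049.0.
k=3: B_{6}/(6)! × [f^{(5)}(43) − f^{(5)}(11)] = 1/30240 × (0.00000 − 0.00000) = 0.00000.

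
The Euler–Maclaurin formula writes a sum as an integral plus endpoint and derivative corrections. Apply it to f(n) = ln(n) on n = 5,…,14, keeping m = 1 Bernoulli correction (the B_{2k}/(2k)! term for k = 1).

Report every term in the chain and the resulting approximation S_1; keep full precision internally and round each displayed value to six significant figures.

S_1 ≈ 22.0131

∫_5^14 ln(x) dx evaluates to 19.8996.
Boundary: ½(f(5) + f(14)) = ½(1.60944 + 2.63906) = 2.12425.
Integral + boundary = 22.0239.
Order-1 term: 1/12 · (0.0714286 − 0.200000) = -0.0107143.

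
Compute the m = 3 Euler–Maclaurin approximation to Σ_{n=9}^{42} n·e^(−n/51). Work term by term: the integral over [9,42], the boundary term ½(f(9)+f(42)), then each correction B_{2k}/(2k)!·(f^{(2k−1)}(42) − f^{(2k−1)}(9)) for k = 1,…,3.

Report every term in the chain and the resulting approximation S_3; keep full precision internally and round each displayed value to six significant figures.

∫_9^42 x·e^(−x/51) dx evaluates to 483.356.
Boundary: ½(f(9) + f(42)) = ½(7.54401 + 18.4330) = 12.9885.
Integral + boundary = 496.345.
Correction k=1: B_{2}/2! · (f^{(1)}(42) − f^{(1)}(9)) = 1/12 · (0.0774494 − 0.690302) = -0.0510710.
Running total after k=1: 496.294.
Correction k=2: B_{4}/4! · (f^{(3)}(42) − f^{(3)}(9)) = −1/720 · (0.000367247 − 0.000909938) = 7.53737e-07.
Running total after k=2: 496.294.
Correction k=3: B_{6}/6! · (f^{(5)}(42) − f^{(5)}(9)) = 1/30240 · (2.70941e-07 − 5.97646e-07) = -1.08037e-11.

S_3 ≈ 496.294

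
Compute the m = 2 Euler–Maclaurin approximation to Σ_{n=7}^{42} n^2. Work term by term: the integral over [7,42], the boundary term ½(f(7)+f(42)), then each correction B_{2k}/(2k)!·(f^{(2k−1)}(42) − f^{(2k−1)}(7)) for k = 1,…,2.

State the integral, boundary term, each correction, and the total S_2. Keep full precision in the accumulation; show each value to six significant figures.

S_2 ≈ 25494.0

The integral term ∫_7^42 x^2 dx = 24581.7.
½[f(7) + f(42)] = ½[49.0000 + 1764.00] = 906.500.
Running total after boundary: 25488.2.
Order-1 term: 1/12 · (84.0000 − 14.0000) = 5.83333.
Running total after k=1: 25494.0.
Order-2 term: −1/720 · (0.00000 − 0.00000) = 0.00000.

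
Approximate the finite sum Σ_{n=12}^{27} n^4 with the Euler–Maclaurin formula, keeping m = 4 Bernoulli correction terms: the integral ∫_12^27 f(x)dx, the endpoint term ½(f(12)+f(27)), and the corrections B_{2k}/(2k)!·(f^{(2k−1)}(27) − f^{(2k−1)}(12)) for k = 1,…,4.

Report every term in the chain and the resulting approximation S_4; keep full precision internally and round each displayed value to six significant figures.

S_4 ≈ 3.10209e+06

The integral term ∫_12^27 x^4 dx = 2.82002e+06.
½[f(12) + f(27)] = ½[20736.0 + 531441] = 276088.
So far: 3.09610e+06.
Correction k=1: B_{2}/2! · (f^{(1)}(27) − f^{(1)}(12)) = 1/12 · (78732.0 − 6912.00) = 5985.00.
Partial sum through k=1: 3.10209e+06.
Correction k=2: B_{4}/4! · (f^{(3)}(27) − f^{(3)}(12)) = −1/720 · (648.000 − 288.000) = -0.500000.
Partial sum through k=2: 3.10209e+06.
Correction k=3: B_{6}/6! · (f^{(5)}(27) − f^{(5)}(12)) = 1/30240 · (0.00000 − 0.00000) = 0.00000.
Partial sum through k=3: 3.10209e+06.
Correction k=4: B_{8}/8! · (f^{(7)}(27) − f^{(7)}(12)) = −1/1209600 · (0.00000 − 0.00000) = 0.00000.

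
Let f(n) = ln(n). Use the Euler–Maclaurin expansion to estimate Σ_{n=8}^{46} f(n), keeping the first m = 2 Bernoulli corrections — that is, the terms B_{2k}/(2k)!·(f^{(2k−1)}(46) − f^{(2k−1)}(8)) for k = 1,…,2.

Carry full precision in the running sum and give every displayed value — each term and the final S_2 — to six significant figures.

S_2 ≈ 124.427

∫_8^46 ln(x) dx evaluates to 121.482.
Boundary: ½(f(8) + f(46)) = ½(2.07944 + 3.82864) = 2.95404.
Integral + boundary = 124.436.
Correction k=1: B_{2}/2! · (f^{(1)}(46) − f^{(1)}(8)) = 1/12 · (0.0217391 − 0.125000) = -0.00860507.
Partial sum through k=1: 124.427.
Correction k=2: B_{4}/4! · (f^{(3)}(46) − f^{(3)}(8)) = −1/720 · (2.05474e-05 − 0.00390625) = 5.39681e-06.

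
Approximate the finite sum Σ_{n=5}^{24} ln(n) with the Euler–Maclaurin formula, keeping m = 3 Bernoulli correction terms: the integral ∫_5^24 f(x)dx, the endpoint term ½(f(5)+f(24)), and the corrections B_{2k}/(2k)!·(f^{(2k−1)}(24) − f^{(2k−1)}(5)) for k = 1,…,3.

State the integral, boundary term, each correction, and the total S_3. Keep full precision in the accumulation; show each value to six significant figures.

S_3 ≈ 51.6067

The integral term ∫_5^24 ln(x) dx = 49.2261.
½[f(5) + f(24)] = ½[1.60944 + 3.17805] = 2.39375.
Running total after boundary: 51.6198.
Order-1 term: 1/12 · (0.0416667 − 0.200000) = -0.0131944.
Partial sum through k=1: 51.6067.
Order-2 term: −1/720 · (0.000144676 − 0.0160000) = 2.20213e-05.
Partial sum through k=2: 51.6067.
Order-3 term: 1/30240 · (3.01408e-06 − 0.00768000) = -2.53869e-07.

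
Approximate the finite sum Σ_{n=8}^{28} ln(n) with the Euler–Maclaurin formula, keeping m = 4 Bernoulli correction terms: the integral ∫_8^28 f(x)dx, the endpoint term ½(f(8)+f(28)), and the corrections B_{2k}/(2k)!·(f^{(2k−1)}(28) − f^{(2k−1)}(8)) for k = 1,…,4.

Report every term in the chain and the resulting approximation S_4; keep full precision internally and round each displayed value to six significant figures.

The integral term ∫_8^28 ln(x) dx = 56.6662.
Boundary: ½(f(8) + f(28)) = ½(2.07944 + 3.33220) = 2.70582.
So far: 59.3720.
Correction k=1: B_{2}/2! · (f^{(1)}(28) − f^{(1)}(8)) = 1/12 · (0.0357143 − 0.125000) = -0.00744048.
Running total after k=1: 59.3646.
Correction k=2: B_{4}/4! · (f^{(3)}(28) − f^{(3)}(8)) = −1/720 · (9.11079e-05 − 0.00390625) = 5.29881e-06.
Running total after k=2: 59.3646.
Correction k=3: B_{6}/6! · (f^{(5)}(28) − f^{(5)}(8)) = 1/30240 · (1.39451e-06 − 0.000732422) = -2.41742e-08.
Running total after k=3: 59.3646.
Correction k=4: B_{8}/8! · (f^{(7)}(28) − f^{(7)}(8)) = −1/1209600 · (5.33613e-08 − 0.000343323) = 2.83788e-10.

S_4 ≈ 59.3646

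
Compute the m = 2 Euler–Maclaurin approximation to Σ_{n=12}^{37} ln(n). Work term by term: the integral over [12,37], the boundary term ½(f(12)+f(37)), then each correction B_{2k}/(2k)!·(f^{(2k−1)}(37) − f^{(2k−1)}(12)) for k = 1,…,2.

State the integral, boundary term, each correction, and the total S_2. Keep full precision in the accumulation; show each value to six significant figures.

S_2 ≈ 81.8283

∫_12^37 ln(x) dx evaluates to 78.7851.
Boundary: ½(f(12) + f(37)) = ½(2.48491 + 3.61092) = 3.04791.
Running total after boundary: 81.8330.
Order-1 term: 1/12 · (0.0270270 − 0.0833333) = -0.00469219.
After k=1: 81.8283.
Order-2 term: −1/720 · (3.94843e-05 − 0.00115741) = 1.55267e-06.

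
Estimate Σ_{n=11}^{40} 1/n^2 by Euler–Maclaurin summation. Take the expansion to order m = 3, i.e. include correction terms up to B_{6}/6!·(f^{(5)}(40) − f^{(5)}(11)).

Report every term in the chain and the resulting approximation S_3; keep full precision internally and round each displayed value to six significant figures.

The integral term ∫_11^40 1/x^2 dx = 0.0659091.
Endpoint term: (f(11) + f(40))/2 = (0.00826446 + 0.000625000)/2 = 0.00444473.
Running total after boundary: 0.0703538.
k=1: B_{2}/(2)! × [f^{(1)}(40) − f^{(1)}(11)] = 1/12 × (-3.12500e-05 − (-0.00150263)) = 0.000122615.
After k=1: 0.0704764.
k=2: B_{4}/(4)! × [f^{(3)}(40) − f^{(3)}(11)] = −1/720 × (-2.34375e-07 − (-0.000149021)) = -2.06648e-07.
After k=2: 0.0704762.
k=3: B_{6}/(6)! × [f^{(5)}(40) − f^{(5)}(11)] = 1/30240 × (-4.39453e-09 − (-3.69474e-05)) = 1.22166e-09.

S_3 ≈ 0.0704762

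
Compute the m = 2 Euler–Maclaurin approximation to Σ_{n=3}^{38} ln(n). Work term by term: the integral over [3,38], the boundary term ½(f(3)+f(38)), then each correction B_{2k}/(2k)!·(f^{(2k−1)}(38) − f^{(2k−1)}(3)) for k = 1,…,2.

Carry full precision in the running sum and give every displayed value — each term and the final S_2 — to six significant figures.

The integral term ∫_3^38 ln(x) dx = 99.9324.
½[f(3) + f(38)] = ½[1.09861 + 3.63759] = 2.36810.
So far: 102.301.
Correction k=1: B_{2}/2! · (f^{(1)}(38) − f^{(1)}(3)) = 1/12 · (0.0263158 − 0.333333) = -0.0255848.
After k=1: 102.275.
Correction k=2: B_{4}/4! · (f^{(3)}(38) − f^{(3)}(3)) = −1/720 · (3.64485e-05 − 0.0740741) = 0.000102830.

S_2 ≈ 102.275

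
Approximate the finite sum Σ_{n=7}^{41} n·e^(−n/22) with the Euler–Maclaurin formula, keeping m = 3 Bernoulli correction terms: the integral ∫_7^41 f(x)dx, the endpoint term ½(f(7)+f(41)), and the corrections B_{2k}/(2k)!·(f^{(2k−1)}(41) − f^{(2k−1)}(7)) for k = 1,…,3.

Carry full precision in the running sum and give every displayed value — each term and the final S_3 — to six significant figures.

S_3 ≈ 254.820

The integral term ∫_7^41 x·e^(−x/22) dx = 249.147.
½[f(7) + f(41)] = ½[5.09229 + 6.35941] = 5.72585.
Running total after boundary: 254.873.
Order-1 term: 1/12 · (-0.133957 − 0.496003) = -0.0524966.
After k=1: 254.820.
Order-2 term: −1/720 · (0.000364171 − 0.00403088) = 5.09265e-06.
After k=2: 254.820.
Order-3 term: 1/30240 · (2.07668e-06 − 1.45392e-05) = -4.12119e-10.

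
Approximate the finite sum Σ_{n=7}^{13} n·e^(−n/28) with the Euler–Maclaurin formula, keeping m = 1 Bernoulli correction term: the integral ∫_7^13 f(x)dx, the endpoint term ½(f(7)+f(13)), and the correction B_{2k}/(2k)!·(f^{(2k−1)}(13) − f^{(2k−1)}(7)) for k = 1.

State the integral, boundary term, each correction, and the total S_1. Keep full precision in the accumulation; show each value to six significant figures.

Integral: ∫_7^13 x·e^(−x/28) dx = 41.6104.
½[f(7) + f(13)] = ½[5.45161 + 8.17159] = 6.81160.
Running total after boundary: 48.4220.
Order-1 term: 1/12 · (0.336741 − 0.584101) = -0.0206133.

S_1 ≈ 48.4014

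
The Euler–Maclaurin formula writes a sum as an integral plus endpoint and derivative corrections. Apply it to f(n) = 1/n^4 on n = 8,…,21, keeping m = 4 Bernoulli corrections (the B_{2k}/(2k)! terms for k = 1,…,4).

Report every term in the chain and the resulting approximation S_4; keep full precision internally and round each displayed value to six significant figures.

S_4 ≈ 0.000749703

∫_8^21 1/x^4 dx evaluates to 0.000615048.
½[f(8) + f(21)] = ½[0.000244141 + 5.14189e-06] = 0.000124641.
Running total after boundary: 0.000739690.
Order-1 term: 1/12 · (-9.79408e-07 − (-0.000122070)) = 1.00909e-05.
After k=1: 0.000749781.
Order-2 term: −1/720 · (-6.66264e-08 − (-5.72205e-05)) = -7.93803e-08.
After k=2: 0.000749701.
Order-3 term: 1/30240 · (-8.46049e-09 − (-5.00679e-05)) = 1.65540e-09.
After k=3: 0.000749703.
Order-4 term: −1/1209600 · (-1.72663e-09 − (-7.04080e-05)) = -5.82062e-11.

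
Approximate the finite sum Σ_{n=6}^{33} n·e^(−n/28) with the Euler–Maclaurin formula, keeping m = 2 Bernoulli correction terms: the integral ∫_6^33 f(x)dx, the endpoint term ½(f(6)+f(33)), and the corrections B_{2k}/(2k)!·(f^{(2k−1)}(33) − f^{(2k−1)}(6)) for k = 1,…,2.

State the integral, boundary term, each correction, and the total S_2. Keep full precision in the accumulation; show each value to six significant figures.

∫_6^33 x·e^(−x/28) dx evaluates to 242.794.
Endpoint term: (f(6) + f(33))/2 = (4.84271 + 10.1547)/2 = 7.49870.
Running total after boundary: 250.292.
Correction k=1: B_{2}/2! · (f^{(1)}(33) − f^{(1)}(6)) = 1/12 · (-0.0549496 − 0.634164) = -0.0574261.
Running total after k=1: 250.235.
Correction k=2: B_{4}/4! · (f^{(3)}(33) − f^{(3)}(6)) = −1/720 · (0.000714906 − 0.00286786) = 2.99021e-06.

S_2 ≈ 250.235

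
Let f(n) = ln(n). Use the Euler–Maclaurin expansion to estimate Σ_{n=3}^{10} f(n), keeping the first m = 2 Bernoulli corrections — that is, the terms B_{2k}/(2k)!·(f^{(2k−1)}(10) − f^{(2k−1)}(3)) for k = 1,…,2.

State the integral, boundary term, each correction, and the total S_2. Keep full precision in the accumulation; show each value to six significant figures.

S_2 ≈ 14.4113

The integral term ∫_3^10 ln(x) dx = 12.7300.
Boundary: ½(f(3) + f(10)) = ½(1.09861 + 2.30259) = 1.70060.
So far: 14.4306.
k=1: B_{2}/(2)! × [f^{(1)}(10) − f^{(1)}(3)] = 1/12 × (0.100000 − 0.333333) = -0.0194444.
After k=1: 14.4112.
k=2: B_{4}/(4)! × [f^{(3)}(10) − f^{(3)}(3)] = −1/720 × (0.00200000 − 0.0740741) = 0.000100103.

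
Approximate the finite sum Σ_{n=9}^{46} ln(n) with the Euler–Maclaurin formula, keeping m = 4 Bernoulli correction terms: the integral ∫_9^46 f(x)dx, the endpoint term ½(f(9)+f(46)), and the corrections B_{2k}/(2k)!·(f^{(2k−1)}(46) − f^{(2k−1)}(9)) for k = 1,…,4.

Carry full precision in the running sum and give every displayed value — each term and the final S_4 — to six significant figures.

S_4 ≈ 122.348

The integral term ∫_9^46 ln(x) dx = 119.342.
Endpoint term: (f(9) + f(46))/2 = (2.19722 + 3.82864)/2 = 3.01293.
So far: 122.355.
Correction k=1: B_{2}/2! · (f^{(1)}(46) − f^{(1)}(9)) = 1/12 · (0.0217391 − 0.111111) = -0.00744767.
After k=1: 122.348.
Correction k=2: B_{4}/4! · (f^{(3)}(46) − f^{(3)}(9)) = −1/720 · (2.05474e-05 − 0.00274348) = 3.78186e-06.
After k=2: 122.348.
Correction k=3: B_{6}/6! · (f^{(5)}(46) − f^{(5)}(9)) = 1/30240 · (1.16526e-07 − 0.000406442) = -1.34367e-08.
After k=3: 122.348.
Correction k=4: B_{8}/8! · (f^{(7)}(46) − f^{(7)}(9)) = −1/1209600 · (1.65207e-09 − 0.000150534) = 1.24448e-10.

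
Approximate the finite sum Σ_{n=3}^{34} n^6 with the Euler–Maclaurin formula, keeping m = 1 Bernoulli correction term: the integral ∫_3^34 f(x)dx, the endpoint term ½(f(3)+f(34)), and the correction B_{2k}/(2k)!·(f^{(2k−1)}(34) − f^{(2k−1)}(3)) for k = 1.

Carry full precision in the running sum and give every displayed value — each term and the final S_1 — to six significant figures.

S_1 ≈ 8.29846e+09

Integral: ∫_3^34 x^6 dx = 7.50334e+09.
Endpoint term: (f(3) + f(34))/2 = (729.000 + 1.54480e+09)/2 = 7.72403e+08.
Integral + boundary = 8.27574e+09.
Order-1 term: 1/12 · (2.72613e+08 − 1458.00) = 2.27176e+07.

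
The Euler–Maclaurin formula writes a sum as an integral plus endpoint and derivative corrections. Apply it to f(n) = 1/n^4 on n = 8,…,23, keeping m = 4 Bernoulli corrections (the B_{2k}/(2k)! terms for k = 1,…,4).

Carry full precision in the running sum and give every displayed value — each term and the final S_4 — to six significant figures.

Integral: ∫_8^23 1/x^4 dx = 0.000623645.
Endpoint term: (f(8) + f(23))/2 = (0.000244141 + 3.57346e-06)/2 = 0.000123857.
Integral + boundary = 0.000747502.
k=1: B_{2}/(2)! × [f^{(1)}(23) − f^{(1)}(8)] = 1/12 × (-6.21471e-07 − (-0.000122070)) = 1.01207e-05.
Running total after k=1: 0.000757623.
k=2: B_{4}/(4)! × [f^{(3)}(23) − f^{(3)}(8)] = −1/720 × (-3.52441e-08 − (-5.72205e-05)) = -7.94239e-08.
Running total after k=2: 0.000757544.
k=3: B_{6}/(6)! × [f^{(5)}(23) − f^{(5)}(8)] = 1/30240 × (-3.73094e-09 − (-5.00679e-05)) = 1.65556e-09.
Running total after k=3: 0.000757545.
k=4: B_{8}/(8)! × [f^{(7)}(23) − f^{(7)}(8)] = −1/1209600 × (-6.34754e-10 − (-7.04080e-05)) = -5.82071e-11.

S_4 ≈ 0.000757545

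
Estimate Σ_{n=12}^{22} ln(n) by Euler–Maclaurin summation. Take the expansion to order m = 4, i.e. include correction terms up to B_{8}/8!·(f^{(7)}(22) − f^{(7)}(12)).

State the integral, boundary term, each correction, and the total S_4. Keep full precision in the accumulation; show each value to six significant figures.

∫_12^22 ln(x) dx evaluates to 28.1841.
Endpoint term: (f(12) + f(22))/2 = (2.48491 + 3.09104)/2 = 2.78797.
Running total after boundary: 30.9720.
Order-1 term: 1/12 · (0.0454545 − 0.0833333) = -0.00315657.
Partial sum through k=1: 30.9689.
Order-2 term: −1/720 · (0.000187829 − 0.00115741) = 1.34664e-06.
Partial sum through k=2: 30.9689.
Order-3 term: 1/30240 · (4.65691e-06 − 9.64506e-05) = -3.03551e-09.
Partial sum through k=3: 30.9689.
Order-4 term: −1/1209600 · (2.88651e-07 − 2.00939e-05) = 1.63734e-11.

S_4 ≈ 30.9689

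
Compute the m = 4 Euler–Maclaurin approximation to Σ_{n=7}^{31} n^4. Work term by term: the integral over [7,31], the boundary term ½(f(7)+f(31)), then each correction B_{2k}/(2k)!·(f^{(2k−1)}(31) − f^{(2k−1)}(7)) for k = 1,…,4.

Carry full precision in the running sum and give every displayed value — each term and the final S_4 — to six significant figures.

∫_7^31 x^4 dx evaluates to 5.72247e+06.
½[f(7) + f(31)] = ½[2401.00 + 923521] = 462961.
So far: 6.18543e+06.
Correction k=1: B_{2}/2! · (f^{(1)}(31) − f^{(1)}(7)) = 1/12 · (119164 − 1372.00) = 9816.00.
Partial sum through k=1: 6.19525e+06.
Correction k=2: B_{4}/4! · (f^{(3)}(31) − f^{(3)}(7)) = −1/720 · (744.000 − 168.000) = -0.800000.
Partial sum through k=2: 6.19524e+06.
Correction k=3: B_{6}/6! · (f^{(5)}(31) − f^{(5)}(7)) = 1/30240 · (0.00000 − 0.00000) = 0.00000.
Partial sum through k=3: 6.19524e+06.
Correction k=4: B_{8}/8! · (f^{(7)}(31) − f^{(7)}(7)) = −1/1209600 · (0.00000 − 0.00000) = 0.00000.

S_4 ≈ 6.19524e+06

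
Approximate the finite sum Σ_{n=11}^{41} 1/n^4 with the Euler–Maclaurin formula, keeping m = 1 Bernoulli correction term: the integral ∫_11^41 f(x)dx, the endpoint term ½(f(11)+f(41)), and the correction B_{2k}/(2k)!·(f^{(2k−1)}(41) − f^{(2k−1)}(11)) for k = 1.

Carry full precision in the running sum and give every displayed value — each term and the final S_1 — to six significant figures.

S_1 ≈ 0.000281996

The integral term ∫_11^41 1/x^4 dx = 0.000245602.
Endpoint term: (f(11) + f(41))/2 = (6.83013e-05 + 3.53887e-07)/2 = 3.43276e-05.
So far: 0.000279929.
Correction k=1: B_{2}/2! · (f^{(1)}(41) − f^{(1)}(11)) = 1/12 · (-3.45256e-08 − (-2.48369e-05)) = 2.06686e-06.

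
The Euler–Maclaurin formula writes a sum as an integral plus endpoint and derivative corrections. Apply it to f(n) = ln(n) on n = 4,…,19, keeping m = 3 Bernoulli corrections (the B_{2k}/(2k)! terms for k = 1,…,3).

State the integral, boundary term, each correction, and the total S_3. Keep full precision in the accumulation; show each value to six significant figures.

The integral term ∫_4^19 ln(x) dx = 35.3992.
Boundary: ½(f(4) + f(19)) = ½(1.38629 + 2.94444) = 2.16537.
Integral + boundary = 37.5645.
Correction k=1: B_{2}/2! · (f^{(1)}(19) − f^{(1)}(4)) = 1/12 · (0.0526316 − 0.250000) = -0.0164474.
Partial sum through k=1: 37.5481.
Correction k=2: B_{4}/4! · (f^{(3)}(19) − f^{(3)}(4)) = −1/720 · (0.000291588 − 0.0312500) = 4.29978e-05.
Partial sum through k=2: 37.5481.
Correction k=3: B_{6}/6! · (f^{(5)}(19) − f^{(5)}(4)) = 1/30240 · (9.69267e-06 − 0.0234375) = -7.74729e-07.

S_3 ≈ 37.5481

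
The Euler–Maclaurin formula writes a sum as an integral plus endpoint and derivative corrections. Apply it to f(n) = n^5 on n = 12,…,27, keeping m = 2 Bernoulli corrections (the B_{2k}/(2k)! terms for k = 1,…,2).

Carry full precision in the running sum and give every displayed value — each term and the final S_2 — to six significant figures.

The integral term ∫_12^27 x^5 dx = 6.40724e+07.
Boundary: ½(f(12) + f(27)) = ½(248832 + 1.43489e+07) = 7.29887e+06.
So far: 7.13713e+07.
Correction k=1: B_{2}/2! · (f^{(1)}(27) − f^{(1)}(12)) = 1/12 · (2.65720e+06 − 103680) = 212794.
Running total after k=1: 7.15841e+07.
Correction k=2: B_{4}/4! · (f^{(3)}(27) − f^{(3)}(12)) = −1/720 · (43740.0 − 8640.00) = -48.7500.

S_2 ≈ 7.15840e+07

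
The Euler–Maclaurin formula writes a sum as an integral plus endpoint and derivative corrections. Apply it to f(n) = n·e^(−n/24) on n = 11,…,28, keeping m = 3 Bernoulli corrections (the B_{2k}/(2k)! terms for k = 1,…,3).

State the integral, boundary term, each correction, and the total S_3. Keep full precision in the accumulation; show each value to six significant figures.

S_3 ≈ 150.336

∫_11^28 x·e^(−x/24) dx evaluates to 142.532.
Boundary: ½(f(11) + f(28)) = ½(6.95570 + 8.71929) = 7.83750.
Running total after boundary: 150.369.
Correction k=1: B_{2}/2! · (f^{(1)}(28) − f^{(1)}(11)) = 1/12 · (-0.0519005 − 0.342516) = -0.0328680.
Partial sum through k=1: 150.336.
Correction k=2: B_{4}/4! · (f^{(3)}(28) − f^{(3)}(11)) = −1/720 · (0.000991156 − 0.00279026) = 2.49875e-06.
Partial sum through k=2: 150.336.
Correction k=3: B_{6}/6! · (f^{(5)}(28) − f^{(5)}(11)) = 1/30240 · (3.59795e-06 − 8.65603e-06) = -1.67265e-10.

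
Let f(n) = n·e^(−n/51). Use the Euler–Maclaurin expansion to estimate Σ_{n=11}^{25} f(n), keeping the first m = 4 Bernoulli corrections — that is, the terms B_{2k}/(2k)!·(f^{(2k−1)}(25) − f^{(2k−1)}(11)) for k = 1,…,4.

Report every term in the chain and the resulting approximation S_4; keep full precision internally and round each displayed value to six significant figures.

Integral: ∫_11^25 x·e^(−x/51) dx = 174.460.
Boundary: ½(f(11) + f(25)) = ½(8.86587 + 15.3127) = 12.0893.
Running total after boundary: 186.549.
Correction k=1: B_{2}/2! · (f^{(1)}(25) − f^{(1)}(11)) = 1/12 · (0.312258 − 0.632148) = -0.0266575.
Running total after k=1: 186.523.
Correction k=2: B_{4}/4! · (f^{(3)}(25) − f^{(3)}(11)) = −1/720 · (0.000591031 − 0.000862793) = 3.77447e-07.
Running total after k=2: 186.523.
Correction k=3: B_{6}/6! · (f^{(5)}(25) − f^{(5)}(11)) = 1/30240 · (4.08308e-07 − 5.69990e-07) = -5.34665e-12.
Running total after k=3: 186.523.
Correction k=4: B_{8}/8! · (f^{(7)}(25) − f^{(7)}(11)) = −1/1209600 · (2.26599e-10 − 3.10752e-10) = 6.95709e-17.

S_4 ≈ 186.523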